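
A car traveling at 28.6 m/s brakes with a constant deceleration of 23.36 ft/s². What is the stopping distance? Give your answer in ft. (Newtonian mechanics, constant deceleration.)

a = 23.36 ft/s² × 0.3048 = 7.12013 m/s²
d = v₀² / (2a) = 28.6² / (2 × 7.12013) = 817.96 / 14.2403 = 57.4398 m
d = 57.4398 m / 0.3048 = 188.5 ft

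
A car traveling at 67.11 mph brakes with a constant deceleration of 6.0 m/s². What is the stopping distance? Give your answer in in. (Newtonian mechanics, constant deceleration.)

v₀ = 67.11 mph × 0.44704 = 30.0009 m/s
d = v₀² / (2a) = 30.0009² / (2 × 6.0) = 900.054 / 12.0 = 75.0045 m
d = 75.0045 m / 0.0254 = 2953 in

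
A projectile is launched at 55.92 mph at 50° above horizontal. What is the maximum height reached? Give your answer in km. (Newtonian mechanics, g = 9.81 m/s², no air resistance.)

v₀ = 55.92 mph × 0.44704 = 24.9985 m/s
H = v₀² × sin²(θ) / (2g) = 24.9985² × sin(50°)² / (2 × 9.81) = 624.925 × 0.586824 / 19.62 = 18.6912 m
H = 18.6912 m / 1000.0 = 0.01869 km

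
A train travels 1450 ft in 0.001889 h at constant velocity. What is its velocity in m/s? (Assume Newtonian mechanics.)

d = 1450 ft × 0.3048 = 441.96 m
t = 0.001889 h × 3600.0 = 6.8004 s
v = d / t = 441.96 / 6.8004 = 64.99 m/s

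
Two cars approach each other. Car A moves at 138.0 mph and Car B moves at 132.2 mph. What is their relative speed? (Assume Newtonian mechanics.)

v_rel = v_A + v_B = 138.0 + 132.2 = 270.2 mph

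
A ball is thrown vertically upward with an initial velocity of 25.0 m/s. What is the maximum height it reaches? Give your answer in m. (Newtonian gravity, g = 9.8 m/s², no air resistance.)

h_max = v₀² / (2g) = 25.0² / (2 × 9.8) = 625.0 / 19.6 = 31.89 m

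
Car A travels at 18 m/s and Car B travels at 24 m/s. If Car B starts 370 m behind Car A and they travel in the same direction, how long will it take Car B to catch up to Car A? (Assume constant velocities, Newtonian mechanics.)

Relative speed: v_rel = 24 - 18 = 6 m/s
Time to catch: t = d₀/v_rel = 370/6 = 61.67 s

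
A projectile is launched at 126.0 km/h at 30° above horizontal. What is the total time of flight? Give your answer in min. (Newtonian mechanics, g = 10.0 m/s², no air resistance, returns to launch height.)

v₀ = 126.0 km/h × 0.2777777777777778 = 35.0 m/s
T = 2 × v₀ × sin(θ) / g = 2 × 35.0 × sin(30°) / 10.0 = 2 × 35.0 × 0.5 / 10.0 = 3.5 s
T = 3.5 s / 60.0 = 0.05833 min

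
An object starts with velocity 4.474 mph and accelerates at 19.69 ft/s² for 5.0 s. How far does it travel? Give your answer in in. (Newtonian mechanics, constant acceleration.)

v₀ = 4.474 mph × 0.44704 = 2.00006 m/s
a = 19.69 ft/s² × 0.3048 = 6.00151 m/s²
d = v₀ × t + ½ × a × t² = 2.00006 × 5.0 + 0.5 × 6.00151 × 5.0² = 85.0192 m
d = 85.0192 m / 0.0254 = 3347 in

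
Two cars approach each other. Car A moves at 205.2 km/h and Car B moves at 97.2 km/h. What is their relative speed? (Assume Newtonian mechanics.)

v_rel = v_A + v_B = 205.2 + 97.2 = 302.4 km/h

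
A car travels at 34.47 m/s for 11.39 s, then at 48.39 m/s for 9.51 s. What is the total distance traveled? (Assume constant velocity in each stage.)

d₁ = v₁t₁ = 34.47 × 11.39 = 392.6133 m
d₂ = v₂t₂ = 48.39 × 9.51 = 460.1889 m
d_total = 392.6133 + 460.1889 = 852.8 m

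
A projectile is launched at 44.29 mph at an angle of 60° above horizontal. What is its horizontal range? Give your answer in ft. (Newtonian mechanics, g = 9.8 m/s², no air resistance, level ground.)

v₀ = 44.29 mph × 0.44704 = 19.7994 m/s
R = v₀² × sin(2θ) / g = 19.7994² × sin(2 × 60°) / 9.8 = 392.016 × 0.866025 / 9.8 = 34.6424 m
R = 34.6424 m / 0.3048 = 113.7 ft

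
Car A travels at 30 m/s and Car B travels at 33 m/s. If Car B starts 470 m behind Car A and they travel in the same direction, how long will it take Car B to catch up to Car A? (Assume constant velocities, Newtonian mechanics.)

Relative speed: v_rel = 33 - 30 = 3 m/s
Time to catch: t = d₀/v_rel = 470/3 = 156.67 s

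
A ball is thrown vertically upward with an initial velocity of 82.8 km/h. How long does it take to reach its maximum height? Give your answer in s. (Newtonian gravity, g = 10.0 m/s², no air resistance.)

v₀ = 82.8 km/h × 0.2777777777777778 = 23.0 m/s
t_up = v₀ / g = 23.0 / 10.0 = 2.3 s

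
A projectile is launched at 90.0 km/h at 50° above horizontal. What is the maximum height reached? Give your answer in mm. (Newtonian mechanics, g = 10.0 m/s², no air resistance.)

v₀ = 90.0 km/h × 0.2777777777777778 = 25.0 m/s
H = v₀² × sin²(θ) / (2g) = 25.0² × sin(50°)² / (2 × 10.0) = 625.0 × 0.586824 / 20.0 = 18.3382 m
H = 18.3382 m / 0.001 = 18340 mm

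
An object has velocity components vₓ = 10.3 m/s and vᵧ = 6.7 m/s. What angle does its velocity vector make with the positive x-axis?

θ = arctan(vᵧ/vₓ) = arctan(6.7/10.3) = 33.04°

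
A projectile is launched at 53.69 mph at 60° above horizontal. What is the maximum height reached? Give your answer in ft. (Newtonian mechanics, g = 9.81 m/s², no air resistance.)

v₀ = 53.69 mph × 0.44704 = 24.0016 m/s
H = v₀² × sin²(θ) / (2g) = 24.0016² × sin(60°)² / (2 × 9.81) = 576.077 × 0.75 / 19.62 = 22.0213 m
H = 22.0213 m / 0.3048 = 72.25 ft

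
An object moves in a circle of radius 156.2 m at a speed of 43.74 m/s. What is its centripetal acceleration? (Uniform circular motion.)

a_c = v²/r = 43.74²/156.2 = 1913.1876/156.2 = 12.25 m/s²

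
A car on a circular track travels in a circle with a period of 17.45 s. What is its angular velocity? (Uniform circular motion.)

ω = 2π/T = 2π/17.45 = 0.3601 rad/s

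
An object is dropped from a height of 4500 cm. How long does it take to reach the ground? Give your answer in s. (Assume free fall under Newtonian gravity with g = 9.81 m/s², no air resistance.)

h = 4500 cm × 0.01 = 45.0 m
t = √(2h/g) = √(2 × 45.0 / 9.81) = 3.029 s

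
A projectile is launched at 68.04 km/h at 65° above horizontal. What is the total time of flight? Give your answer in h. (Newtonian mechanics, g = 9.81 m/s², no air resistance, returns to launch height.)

v₀ = 68.04 km/h × 0.2777777777777778 = 18.9 m/s
T = 2 × v₀ × sin(θ) / g = 2 × 18.9 × sin(65°) / 9.81 = 2 × 18.9 × 0.906308 / 9.81 = 3.4922 s
T = 3.4922 s / 3600.0 = 0.0009701 h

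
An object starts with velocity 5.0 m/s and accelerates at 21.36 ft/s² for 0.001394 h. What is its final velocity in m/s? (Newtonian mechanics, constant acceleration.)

a = 21.36 ft/s² × 0.3048 = 6.51053 m/s²
t = 0.001394 h × 3600.0 = 5.0184 s
v = v₀ + a × t = 5.0 + 6.51053 × 5.0184 = 37.67 m/s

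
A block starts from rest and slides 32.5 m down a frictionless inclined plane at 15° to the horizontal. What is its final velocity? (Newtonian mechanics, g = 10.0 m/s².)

a = g sin(θ) = 10.0 × sin(15°) = 2.5882 m/s²
v = √(2ad) = √(2 × 2.5882 × 32.5) = 12.97 m/s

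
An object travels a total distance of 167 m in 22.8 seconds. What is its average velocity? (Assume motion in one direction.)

v_avg = Δd / Δt = 167 / 22.8 = 7.32 m/s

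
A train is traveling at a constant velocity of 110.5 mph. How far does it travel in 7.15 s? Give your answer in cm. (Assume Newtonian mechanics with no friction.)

v = 110.5 mph × 0.44704 = 49.3979 m/s
d = v × t = 49.3979 × 7.15 = 353.195 m
d = 353.195 m / 0.01 = 35320 cm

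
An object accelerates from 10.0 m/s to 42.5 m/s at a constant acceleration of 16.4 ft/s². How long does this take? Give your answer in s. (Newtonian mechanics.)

a = 16.4 ft/s² × 0.3048 = 4.99872 m/s²
t = (v - v₀) / a = (42.5 - 10.0) / 4.99872 = 6.502 s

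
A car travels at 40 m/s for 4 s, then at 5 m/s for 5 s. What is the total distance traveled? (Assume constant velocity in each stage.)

d₁ = v₁t₁ = 40 × 4 = 160 m
d₂ = v₂t₂ = 5 × 5 = 25 m
d_total = 160 + 25 = 185 m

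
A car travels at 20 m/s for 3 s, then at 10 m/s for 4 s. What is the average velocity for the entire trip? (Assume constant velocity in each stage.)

d₁ = v₁t₁ = 20 × 3 = 60 m
d₂ = v₂t₂ = 10 × 4 = 40 m
d_total = 100 m, t_total = 7 s
v_avg = d_total/t_total = 100/7 = 14.29 m/s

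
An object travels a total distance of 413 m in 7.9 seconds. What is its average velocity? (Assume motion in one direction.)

v_avg = Δd / Δt = 413 / 7.9 = 52.28 m/s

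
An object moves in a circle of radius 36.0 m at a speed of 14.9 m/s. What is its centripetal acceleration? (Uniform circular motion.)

a_c = v²/r = 14.9²/36.0 = 222.01/36.0 = 6.17 m/s²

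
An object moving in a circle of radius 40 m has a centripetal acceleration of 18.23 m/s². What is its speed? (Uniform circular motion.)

v = √(a_c × r) = √(18.23 × 40) = 27.0 m/s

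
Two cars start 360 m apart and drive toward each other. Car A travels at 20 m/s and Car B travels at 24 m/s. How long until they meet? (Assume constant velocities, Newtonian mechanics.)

Combined speed: v_combined = 20 + 24 = 44 m/s
Time to meet: t = d/v_combined = 360/44 = 8.18 s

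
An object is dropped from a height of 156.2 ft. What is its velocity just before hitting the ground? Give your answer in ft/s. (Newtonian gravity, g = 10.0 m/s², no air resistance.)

h = 156.2 ft × 0.3048 = 47.6098 m
v = √(2gh) = √(2 × 10.0 × 47.6098) = 30.8577 m/s
v = 30.8577 m/s / 0.3048 = 101.2 ft/s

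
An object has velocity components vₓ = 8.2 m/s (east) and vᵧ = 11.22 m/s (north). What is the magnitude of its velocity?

|v| = √(vₓ² + vᵧ²) = √(8.2² + 11.22²) = √(193.1284) = 13.9 m/s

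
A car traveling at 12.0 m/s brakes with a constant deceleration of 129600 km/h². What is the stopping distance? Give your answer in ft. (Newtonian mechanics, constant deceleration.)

a = 129600 km/h² × 7.716049382716049e-05 = 10.0 m/s²
d = v₀² / (2a) = 12.0² / (2 × 10.0) = 144.0 / 20.0 = 7.2 m
d = 7.2 m / 0.3048 = 23.62 ft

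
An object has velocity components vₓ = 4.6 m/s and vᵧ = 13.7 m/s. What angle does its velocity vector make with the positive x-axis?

θ = arctan(vᵧ/vₓ) = arctan(13.7/4.6) = 71.44°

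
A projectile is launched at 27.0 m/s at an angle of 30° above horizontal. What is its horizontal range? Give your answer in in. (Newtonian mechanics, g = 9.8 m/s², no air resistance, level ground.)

R = v₀² × sin(2θ) / g = 27.0² × sin(2 × 30°) / 9.8 = 729.0 × 0.866025 / 9.8 = 64.4217 m
R = 64.4217 m / 0.0254 = 2536 in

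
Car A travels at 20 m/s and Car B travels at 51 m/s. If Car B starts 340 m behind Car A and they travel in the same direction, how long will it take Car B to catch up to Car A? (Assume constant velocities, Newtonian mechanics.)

Relative speed: v_rel = 51 - 20 = 31 m/s
Time to catch: t = d₀/v_rel = 340/31 = 10.97 s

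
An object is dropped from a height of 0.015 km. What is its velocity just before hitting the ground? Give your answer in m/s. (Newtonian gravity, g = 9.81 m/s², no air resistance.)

h = 0.015 km × 1000.0 = 15.0 m
v = √(2gh) = √(2 × 9.81 × 15.0) = 17.16 m/s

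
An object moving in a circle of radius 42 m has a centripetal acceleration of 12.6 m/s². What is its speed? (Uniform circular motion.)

v = √(a_c × r) = √(12.6 × 42) = 23.0 m/s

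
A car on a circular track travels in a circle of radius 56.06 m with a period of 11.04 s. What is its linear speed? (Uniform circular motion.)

v = 2πr/T = 2π×56.06/11.04 = 31.91 m/s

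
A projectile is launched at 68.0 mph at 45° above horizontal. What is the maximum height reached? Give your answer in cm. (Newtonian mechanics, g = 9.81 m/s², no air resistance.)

v₀ = 68.0 mph × 0.44704 = 30.3987 m/s
H = v₀² × sin²(θ) / (2g) = 30.3987² × sin(45°)² / (2 × 9.81) = 924.081 × 0.5 / 19.62 = 23.5495 m
H = 23.5495 m / 0.01 = 2355 cm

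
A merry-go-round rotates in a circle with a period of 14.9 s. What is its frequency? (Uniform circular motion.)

f = 1/T = 1/14.9 = 0.0671 Hz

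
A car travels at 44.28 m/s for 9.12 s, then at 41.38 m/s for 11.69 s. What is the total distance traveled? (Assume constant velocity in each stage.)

d₁ = v₁t₁ = 44.28 × 9.12 = 403.8336 m
d₂ = v₂t₂ = 41.38 × 11.69 = 483.7322 m
d_total = 403.8336 + 483.7322 = 887.57 m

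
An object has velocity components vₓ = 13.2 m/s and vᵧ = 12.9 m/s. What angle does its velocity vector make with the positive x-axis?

θ = arctan(vᵧ/vₓ) = arctan(12.9/13.2) = 44.34°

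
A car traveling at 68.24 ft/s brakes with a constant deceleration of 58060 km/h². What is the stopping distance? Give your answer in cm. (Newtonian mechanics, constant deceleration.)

v₀ = 68.24 ft/s × 0.3048 = 20.7996 m/s
a = 58060 km/h² × 7.716049382716049e-05 = 4.47994 m/s²
d = v₀² / (2a) = 20.7996² / (2 × 4.47994) = 432.623 / 8.95988 = 48.2845 m
d = 48.2845 m / 0.01 = 4828 cm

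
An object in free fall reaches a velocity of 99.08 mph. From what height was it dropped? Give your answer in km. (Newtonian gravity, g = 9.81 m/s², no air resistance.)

v = 99.08 mph × 0.44704 = 44.2927 m/s
h = v² / (2g) = 44.2927² / (2 × 9.81) = 99.992 m
h = 99.992 m / 1000.0 = 0.09999 km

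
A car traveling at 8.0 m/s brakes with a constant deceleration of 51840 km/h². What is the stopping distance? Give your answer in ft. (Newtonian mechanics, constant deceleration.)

a = 51840 km/h² × 7.716049382716049e-05 = 4.0 m/s²
d = v₀² / (2a) = 8.0² / (2 × 4.0) = 64.0 / 8.0 = 8.0 m
d = 8.0 m / 0.3048 = 26.25 ft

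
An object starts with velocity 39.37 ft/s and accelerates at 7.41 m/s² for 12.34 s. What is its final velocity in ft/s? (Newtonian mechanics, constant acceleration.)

v₀ = 39.37 ft/s × 0.3048 = 12.0 m/s
v = v₀ + a × t = 12.0 + 7.41 × 12.34 = 103.439 m/s
v = 103.439 m/s / 0.3048 = 339.4 ft/s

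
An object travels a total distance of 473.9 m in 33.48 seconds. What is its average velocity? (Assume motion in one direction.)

v_avg = Δd / Δt = 473.9 / 33.48 = 14.15 m/s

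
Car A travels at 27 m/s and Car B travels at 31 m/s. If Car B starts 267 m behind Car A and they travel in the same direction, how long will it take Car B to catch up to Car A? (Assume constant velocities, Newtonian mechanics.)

Relative speed: v_rel = 31 - 27 = 4 m/s
Time to catch: t = d₀/v_rel = 267/4 = 66.75 s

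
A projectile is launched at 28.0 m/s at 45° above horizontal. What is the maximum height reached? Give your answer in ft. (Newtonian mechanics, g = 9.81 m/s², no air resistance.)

H = v₀² × sin²(θ) / (2g) = 28.0² × sin(45°)² / (2 × 9.81) = 784.0 × 0.5 / 19.62 = 19.9796 m
H = 19.9796 m / 0.3048 = 65.55 ft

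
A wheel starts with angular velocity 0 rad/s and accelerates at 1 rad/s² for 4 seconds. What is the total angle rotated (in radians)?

θ = ω₀t + ½αt² = 0×4 + ½×1×4² = 8.0 rad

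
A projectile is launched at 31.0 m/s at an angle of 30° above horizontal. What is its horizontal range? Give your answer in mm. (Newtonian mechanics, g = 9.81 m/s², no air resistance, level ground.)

R = v₀² × sin(2θ) / g = 31.0² × sin(2 × 30°) / 9.81 = 961.0 × 0.866025 / 9.81 = 84.8369 m
R = 84.8369 m / 0.001 = 84840 mm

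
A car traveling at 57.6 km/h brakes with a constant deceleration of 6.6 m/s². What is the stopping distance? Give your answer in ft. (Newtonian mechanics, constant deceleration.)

v₀ = 57.6 km/h × 0.2777777777777778 = 16.0 m/s
d = v₀² / (2a) = 16.0² / (2 × 6.6) = 256.0 / 13.2 = 19.3939 m
d = 19.3939 m / 0.3048 = 63.63 ft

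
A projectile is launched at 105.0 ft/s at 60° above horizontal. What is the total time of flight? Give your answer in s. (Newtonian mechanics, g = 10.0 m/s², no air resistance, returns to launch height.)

v₀ = 105.0 ft/s × 0.3048 = 32.004 m/s
T = 2 × v₀ × sin(θ) / g = 2 × 32.004 × sin(60°) / 10.0 = 2 × 32.004 × 0.866025 / 10.0 = 5.543 s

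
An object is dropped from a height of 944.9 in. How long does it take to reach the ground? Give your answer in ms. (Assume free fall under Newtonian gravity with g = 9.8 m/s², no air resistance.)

h = 944.9 in × 0.0254 = 24.0005 m
t = √(2h/g) = √(2 × 24.0005 / 9.8) = 2.21316 s
t = 2.21316 s / 0.001 = 2213 ms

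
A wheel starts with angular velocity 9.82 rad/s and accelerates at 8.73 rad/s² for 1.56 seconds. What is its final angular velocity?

ω = ω₀ + αt = 9.82 + 8.73 × 1.56 = 23.44 rad/s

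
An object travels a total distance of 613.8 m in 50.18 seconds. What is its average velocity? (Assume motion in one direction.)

v_avg = Δd / Δt = 613.8 / 50.18 = 12.23 m/s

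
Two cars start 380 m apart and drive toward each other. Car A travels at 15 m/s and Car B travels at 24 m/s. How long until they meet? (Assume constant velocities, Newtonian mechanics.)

Combined speed: v_combined = 15 + 24 = 39 m/s
Time to meet: t = d/v_combined = 380/39 = 9.74 s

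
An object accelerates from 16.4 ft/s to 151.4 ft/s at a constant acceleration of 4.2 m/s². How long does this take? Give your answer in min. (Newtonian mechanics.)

v₀ = 16.4 ft/s × 0.3048 = 4.99872 m/s
v = 151.4 ft/s × 0.3048 = 46.1467 m/s
t = (v - v₀) / a = (46.1467 - 4.99872) / 4.2 = 9.79714 s
t = 9.79714 s / 60.0 = 0.1633 min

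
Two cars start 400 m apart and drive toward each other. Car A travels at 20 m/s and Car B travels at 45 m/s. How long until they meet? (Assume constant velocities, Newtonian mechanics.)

Combined speed: v_combined = 20 + 45 = 65 m/s
Time to meet: t = d/v_combined = 400/65 = 6.15 s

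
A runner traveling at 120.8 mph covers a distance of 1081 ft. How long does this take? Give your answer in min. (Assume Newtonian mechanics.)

d = 1081 ft × 0.3048 = 329.489 m
v = 120.8 mph × 0.44704 = 54.0024 m/s
t = d / v = 329.489 / 54.0024 = 6.10138 s
t = 6.10138 s / 60.0 = 0.1017 min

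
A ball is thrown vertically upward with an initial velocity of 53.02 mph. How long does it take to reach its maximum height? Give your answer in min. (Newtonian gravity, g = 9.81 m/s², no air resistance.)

v₀ = 53.02 mph × 0.44704 = 23.7021 m/s
t_up = v₀ / g = 23.7021 / 9.81 = 2.41612 s
t_up = 2.41612 s / 60.0 = 0.04027 min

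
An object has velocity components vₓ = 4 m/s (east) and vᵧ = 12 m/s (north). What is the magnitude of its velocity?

|v| = √(vₓ² + vᵧ²) = √(4² + 12²) = √(160) = 12.65 m/s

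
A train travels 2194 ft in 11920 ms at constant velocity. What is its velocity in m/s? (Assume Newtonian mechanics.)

d = 2194 ft × 0.3048 = 668.731 m
t = 11920 ms × 0.001 = 11.92 s
v = d / t = 668.731 / 11.92 = 56.1 m/s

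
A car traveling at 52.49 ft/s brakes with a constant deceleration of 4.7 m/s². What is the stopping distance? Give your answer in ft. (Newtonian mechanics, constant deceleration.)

v₀ = 52.49 ft/s × 0.3048 = 15.999 m/s
d = v₀² / (2a) = 15.999² / (2 × 4.7) = 255.968 / 9.4 = 27.2306 m
d = 27.2306 m / 0.3048 = 89.34 ft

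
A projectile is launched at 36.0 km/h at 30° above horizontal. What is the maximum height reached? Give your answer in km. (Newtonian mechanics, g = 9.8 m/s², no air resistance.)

v₀ = 36.0 km/h × 0.2777777777777778 = 10.0 m/s
H = v₀² × sin²(θ) / (2g) = 10.0² × sin(30°)² / (2 × 9.8) = 100.0 × 0.25 / 19.6 = 1.27551 m
H = 1.27551 m / 1000.0 = 0.001276 km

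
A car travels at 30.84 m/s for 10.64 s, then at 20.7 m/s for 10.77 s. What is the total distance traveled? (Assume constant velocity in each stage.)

d₁ = v₁t₁ = 30.84 × 10.64 = 328.1376 m
d₂ = v₂t₂ = 20.7 × 10.77 = 222.939 m
d_total = 328.1376 + 222.939 = 551.08 m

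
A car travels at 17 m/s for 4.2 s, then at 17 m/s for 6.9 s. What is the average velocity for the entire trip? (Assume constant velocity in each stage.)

d₁ = v₁t₁ = 17 × 4.2 = 71.4 m
d₂ = v₂t₂ = 17 × 6.9 = 117.3 m
d_total = 188.7 m, t_total = 11.1 s
v_avg = d_total/t_total = 188.7/11.1 = 17.0 m/s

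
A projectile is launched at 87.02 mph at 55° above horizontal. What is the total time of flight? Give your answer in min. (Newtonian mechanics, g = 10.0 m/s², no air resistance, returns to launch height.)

v₀ = 87.02 mph × 0.44704 = 38.9014 m/s
T = 2 × v₀ × sin(θ) / g = 2 × 38.9014 × sin(55°) / 10.0 = 2 × 38.9014 × 0.819152 / 10.0 = 6.37323 s
T = 6.37323 s / 60.0 = 0.1062 min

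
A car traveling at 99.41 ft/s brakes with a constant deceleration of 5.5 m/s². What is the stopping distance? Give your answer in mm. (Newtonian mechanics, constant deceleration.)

v₀ = 99.41 ft/s × 0.3048 = 30.3002 m/s
d = v₀² / (2a) = 30.3002² / (2 × 5.5) = 918.102 / 11.0 = 83.4638 m
d = 83.4638 m / 0.001 = 83460 mm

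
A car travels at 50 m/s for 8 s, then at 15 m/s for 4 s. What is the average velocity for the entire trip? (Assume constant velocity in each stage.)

d₁ = v₁t₁ = 50 × 8 = 400 m
d₂ = v₂t₂ = 15 × 4 = 60 m
d_total = 460 m, t_total = 12 s
v_avg = d_total/t_total = 460/12 = 38.33 m/s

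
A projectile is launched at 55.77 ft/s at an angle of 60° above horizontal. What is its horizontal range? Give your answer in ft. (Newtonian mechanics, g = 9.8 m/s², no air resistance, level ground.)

v₀ = 55.77 ft/s × 0.3048 = 16.9987 m/s
R = v₀² × sin(2θ) / g = 16.9987² × sin(2 × 60°) / 9.8 = 288.956 × 0.866025 / 9.8 = 25.535 m
R = 25.535 m / 0.3048 = 83.78 ft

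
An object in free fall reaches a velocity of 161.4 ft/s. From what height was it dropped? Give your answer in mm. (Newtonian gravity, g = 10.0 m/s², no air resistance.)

v = 161.4 ft/s × 0.3048 = 49.1947 m/s
h = v² / (2g) = 49.1947² / (2 × 10.0) = 121.006 m
h = 121.006 m / 0.001 = 121000 mm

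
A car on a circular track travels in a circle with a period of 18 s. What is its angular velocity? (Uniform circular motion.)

ω = 2π/T = 2π/18 = 0.3491 rad/s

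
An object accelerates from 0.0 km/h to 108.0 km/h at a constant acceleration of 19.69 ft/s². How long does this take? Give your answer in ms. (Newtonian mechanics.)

v₀ = 0.0 km/h × 0.2777777777777778 = 0.0 m/s
v = 108.0 km/h × 0.2777777777777778 = 30.0 m/s
a = 19.69 ft/s² × 0.3048 = 6.00151 m/s²
t = (v - v₀) / a = (30.0 - 0.0) / 6.00151 = 4.99874 s
t = 4.99874 s / 0.001 = 4999 ms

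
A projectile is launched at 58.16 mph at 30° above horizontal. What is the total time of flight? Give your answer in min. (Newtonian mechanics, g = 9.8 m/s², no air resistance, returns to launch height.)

v₀ = 58.16 mph × 0.44704 = 25.9998 m/s
T = 2 × v₀ × sin(θ) / g = 2 × 25.9998 × sin(30°) / 9.8 = 2 × 25.9998 × 0.5 / 9.8 = 2.65304 s
T = 2.65304 s / 60.0 = 0.04422 min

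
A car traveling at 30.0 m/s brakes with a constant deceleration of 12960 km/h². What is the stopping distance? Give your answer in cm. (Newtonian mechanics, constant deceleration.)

a = 12960 km/h² × 7.716049382716049e-05 = 1.0 m/s²
d = v₀² / (2a) = 30.0² / (2 × 1.0) = 900.0 / 2.0 = 450.0 m
d = 450.0 m / 0.01 = 45000 cm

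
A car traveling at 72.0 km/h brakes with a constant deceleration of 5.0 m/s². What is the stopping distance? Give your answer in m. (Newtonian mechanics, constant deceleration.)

v₀ = 72.0 km/h × 0.2777777777777778 = 20.0 m/s
d = v₀² / (2a) = 20.0² / (2 × 5.0) = 400.0 / 10.0 = 40.0 m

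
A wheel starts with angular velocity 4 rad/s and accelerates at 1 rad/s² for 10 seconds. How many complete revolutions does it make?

θ = ω₀t + ½αt² = 4×10 + ½×1×10² = 90.0 rad
Total revolutions = θ/(2π) = 90.0/(2π) = 14.32
Complete revolutions = ⌊14.32⌋ = 14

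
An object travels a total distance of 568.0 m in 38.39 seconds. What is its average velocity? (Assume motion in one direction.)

v_avg = Δd / Δt = 568.0 / 38.39 = 14.8 m/s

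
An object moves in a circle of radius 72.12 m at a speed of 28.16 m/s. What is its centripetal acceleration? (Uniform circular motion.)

a_c = v²/r = 28.16²/72.12 = 792.9856/72.12 = 11.0 m/s²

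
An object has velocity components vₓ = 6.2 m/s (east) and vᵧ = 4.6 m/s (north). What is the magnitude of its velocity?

|v| = √(vₓ² + vᵧ²) = √(6.2² + 4.6²) = √(59.6) = 7.72 m/s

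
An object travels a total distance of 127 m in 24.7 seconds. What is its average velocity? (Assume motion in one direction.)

v_avg = Δd / Δt = 127 / 24.7 = 5.14 m/s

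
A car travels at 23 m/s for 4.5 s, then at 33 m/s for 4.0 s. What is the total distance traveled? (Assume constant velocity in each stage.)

d₁ = v₁t₁ = 23 × 4.5 = 103.5 m
d₂ = v₂t₂ = 33 × 4.0 = 132.0 m
d_total = 103.5 + 132.0 = 235.5 m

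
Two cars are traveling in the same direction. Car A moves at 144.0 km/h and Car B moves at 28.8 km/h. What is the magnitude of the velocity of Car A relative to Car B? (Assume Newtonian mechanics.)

v_rel = |v_A - v_B| = |144.0 - 28.8| = 115.2 km/h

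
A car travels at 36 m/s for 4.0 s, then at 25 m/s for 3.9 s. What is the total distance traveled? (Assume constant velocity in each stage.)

d₁ = v₁t₁ = 36 × 4.0 = 144.0 m
d₂ = v₂t₂ = 25 × 3.9 = 97.5 m
d_total = 144.0 + 97.5 = 241.5 m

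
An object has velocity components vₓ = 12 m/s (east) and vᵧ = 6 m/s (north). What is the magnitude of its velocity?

|v| = √(vₓ² + vᵧ²) = √(12² + 6²) = √(180) = 13.42 m/s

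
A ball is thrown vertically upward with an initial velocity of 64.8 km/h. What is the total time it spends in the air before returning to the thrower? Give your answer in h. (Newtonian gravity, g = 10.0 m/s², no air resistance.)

v₀ = 64.8 km/h × 0.2777777777777778 = 18.0 m/s
t_total = 2 × v₀ / g = 2 × 18.0 / 10.0 = 3.6 s
t_total = 3.6 s / 3600.0 = 0.001 h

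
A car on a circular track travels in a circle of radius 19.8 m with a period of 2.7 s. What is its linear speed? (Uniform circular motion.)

v = 2πr/T = 2π×19.8/2.7 = 46.08 m/s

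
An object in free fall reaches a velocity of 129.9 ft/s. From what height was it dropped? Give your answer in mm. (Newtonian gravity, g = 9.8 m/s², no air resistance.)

v = 129.9 ft/s × 0.3048 = 39.5935 m/s
h = v² / (2g) = 39.5935² / (2 × 9.8) = 79.9819 m
h = 79.9819 m / 0.001 = 79980 mm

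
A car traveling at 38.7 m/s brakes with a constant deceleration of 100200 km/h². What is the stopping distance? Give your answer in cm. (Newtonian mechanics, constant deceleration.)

a = 100200 km/h² × 7.716049382716049e-05 = 7.73148 m/s²
d = v₀² / (2a) = 38.7² / (2 × 7.73148) = 1497.69 / 15.463 = 96.8564 m
d = 96.8564 m / 0.01 = 9686 cm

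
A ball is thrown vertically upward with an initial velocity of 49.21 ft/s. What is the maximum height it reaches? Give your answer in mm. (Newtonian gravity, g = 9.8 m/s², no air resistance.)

v₀ = 49.21 ft/s × 0.3048 = 14.9992 m/s
h_max = v₀² / (2g) = 14.9992² / (2 × 9.8) = 224.976 / 19.6 = 11.4784 m
h_max = 11.4784 m / 0.001 = 11480 mm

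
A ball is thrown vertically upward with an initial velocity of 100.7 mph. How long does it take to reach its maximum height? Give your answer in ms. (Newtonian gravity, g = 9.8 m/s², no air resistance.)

v₀ = 100.7 mph × 0.44704 = 45.0169 m/s
t_up = v₀ / g = 45.0169 / 9.8 = 4.59356 s
t_up = 4.59356 s / 0.001 = 4594 ms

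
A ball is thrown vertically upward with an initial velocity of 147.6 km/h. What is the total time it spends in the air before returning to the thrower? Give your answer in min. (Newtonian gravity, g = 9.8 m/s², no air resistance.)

v₀ = 147.6 km/h × 0.2777777777777778 = 41.0 m/s
t_total = 2 × v₀ / g = 2 × 41.0 / 9.8 = 8.36735 s
t_total = 8.36735 s / 60.0 = 0.1395 min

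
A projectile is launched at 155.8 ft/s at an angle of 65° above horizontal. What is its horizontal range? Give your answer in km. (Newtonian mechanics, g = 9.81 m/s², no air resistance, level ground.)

v₀ = 155.8 ft/s × 0.3048 = 47.4878 m/s
R = v₀² × sin(2θ) / g = 47.4878² × sin(2 × 65°) / 9.81 = 2255.09 × 0.766044 / 9.81 = 176.096 m
R = 176.096 m / 1000.0 = 0.1761 km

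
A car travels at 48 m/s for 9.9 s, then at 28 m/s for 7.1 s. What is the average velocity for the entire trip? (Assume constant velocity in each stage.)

d₁ = v₁t₁ = 48 × 9.9 = 475.2 m
d₂ = v₂t₂ = 28 × 7.1 = 198.8 m
d_total = 674.0 m, t_total = 17.0 s
v_avg = d_total/t_total = 674.0/17.0 = 39.65 m/s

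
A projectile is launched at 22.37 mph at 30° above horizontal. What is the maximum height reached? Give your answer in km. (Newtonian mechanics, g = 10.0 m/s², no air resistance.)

v₀ = 22.37 mph × 0.44704 = 10.0003 m/s
H = v₀² × sin²(θ) / (2g) = 10.0003² × sin(30°)² / (2 × 10.0) = 100.006 × 0.25 / 20.0 = 1.25008 m
H = 1.25008 m / 1000.0 = 0.00125 km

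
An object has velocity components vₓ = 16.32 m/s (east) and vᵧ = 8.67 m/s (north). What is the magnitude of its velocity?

|v| = √(vₓ² + vᵧ²) = √(16.32² + 8.67²) = √(341.5113) = 18.48 m/s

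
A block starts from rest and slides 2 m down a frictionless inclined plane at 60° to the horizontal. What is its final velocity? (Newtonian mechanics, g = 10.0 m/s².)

a = g sin(θ) = 10.0 × sin(60°) = 8.6603 m/s²
v = √(2ad) = √(2 × 8.6603 × 2) = 5.89 m/s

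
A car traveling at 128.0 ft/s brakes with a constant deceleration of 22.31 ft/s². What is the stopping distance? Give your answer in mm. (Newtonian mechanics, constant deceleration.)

v₀ = 128.0 ft/s × 0.3048 = 39.0144 m/s
a = 22.31 ft/s² × 0.3048 = 6.80009 m/s²
d = v₀² / (2a) = 39.0144² / (2 × 6.80009) = 1522.12 / 13.6002 = 111.919 m
d = 111.919 m / 0.001 = 111900 mm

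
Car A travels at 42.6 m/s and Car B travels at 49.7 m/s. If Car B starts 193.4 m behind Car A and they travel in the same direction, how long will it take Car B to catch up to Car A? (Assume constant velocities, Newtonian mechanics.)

Relative speed: v_rel = 49.7 - 42.6 = 7.1 m/s
Time to catch: t = d₀/v_rel = 193.4/7.1 = 27.24 s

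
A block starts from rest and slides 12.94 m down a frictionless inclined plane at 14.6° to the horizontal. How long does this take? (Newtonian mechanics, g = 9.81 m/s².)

a = g sin(θ) = 9.81 × sin(14.6°) = 2.4728 m/s²
t = √(2d/a) = √(2 × 12.94 / 2.4728) = 3.24 s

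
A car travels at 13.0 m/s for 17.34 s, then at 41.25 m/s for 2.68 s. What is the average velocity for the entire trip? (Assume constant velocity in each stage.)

d₁ = v₁t₁ = 13.0 × 17.34 = 225.42 m
d₂ = v₂t₂ = 41.25 × 2.68 = 110.55 m
d_total = 335.97 m, t_total = 20.02 s
v_avg = d_total/t_total = 335.97/20.02 = 16.78 m/s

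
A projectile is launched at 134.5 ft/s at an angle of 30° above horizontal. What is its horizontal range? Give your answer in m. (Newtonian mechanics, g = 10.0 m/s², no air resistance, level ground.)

v₀ = 134.5 ft/s × 0.3048 = 40.9956 m/s
R = v₀² × sin(2θ) / g = 40.9956² × sin(2 × 30°) / 10.0 = 1680.64 × 0.866025 / 10.0 = 145.5 m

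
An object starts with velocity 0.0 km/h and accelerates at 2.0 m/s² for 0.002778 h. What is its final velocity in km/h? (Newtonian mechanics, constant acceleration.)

v₀ = 0.0 km/h × 0.2777777777777778 = 0.0 m/s
t = 0.002778 h × 3600.0 = 10.0008 s
v = v₀ + a × t = 0.0 + 2.0 × 10.0008 = 20.0016 m/s
v = 20.0016 m/s / 0.2777777777777778 = 72.01 km/h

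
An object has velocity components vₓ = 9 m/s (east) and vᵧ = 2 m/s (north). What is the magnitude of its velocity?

|v| = √(vₓ² + vᵧ²) = √(9² + 2²) = √(85) = 9.22 m/s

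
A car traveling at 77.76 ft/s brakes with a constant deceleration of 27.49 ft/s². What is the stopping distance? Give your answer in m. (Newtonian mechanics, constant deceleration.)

v₀ = 77.76 ft/s × 0.3048 = 23.7012 m/s
a = 27.49 ft/s² × 0.3048 = 8.37895 m/s²
d = v₀² / (2a) = 23.7012² / (2 × 8.37895) = 561.747 / 16.7579 = 33.52 m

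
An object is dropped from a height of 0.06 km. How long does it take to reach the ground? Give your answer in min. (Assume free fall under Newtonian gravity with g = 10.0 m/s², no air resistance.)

h = 0.06 km × 1000.0 = 60.0 m
t = √(2h/g) = √(2 × 60.0 / 10.0) = 3.4641 s
t = 3.4641 s / 60.0 = 0.05774 min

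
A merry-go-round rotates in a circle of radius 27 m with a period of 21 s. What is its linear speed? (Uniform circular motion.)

v = 2πr/T = 2π×27/21 = 8.08 m/s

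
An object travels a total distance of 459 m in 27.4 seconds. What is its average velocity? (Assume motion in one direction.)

v_avg = Δd / Δt = 459 / 27.4 = 16.75 m/s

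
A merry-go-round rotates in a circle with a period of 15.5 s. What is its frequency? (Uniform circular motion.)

f = 1/T = 1/15.5 = 0.0645 Hz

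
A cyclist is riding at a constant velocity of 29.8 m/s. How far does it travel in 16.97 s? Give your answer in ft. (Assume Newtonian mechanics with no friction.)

d = v × t = 29.8 × 16.97 = 505.706 m
d = 505.706 m / 0.3048 = 1659 ft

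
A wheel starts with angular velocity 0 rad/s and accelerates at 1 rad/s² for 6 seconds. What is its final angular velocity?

ω = ω₀ + αt = 0 + 1 × 6 = 6 rad/s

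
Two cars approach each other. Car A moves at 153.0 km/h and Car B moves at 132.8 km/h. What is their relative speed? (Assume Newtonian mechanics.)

v_rel = v_A + v_B = 153.0 + 132.8 = 285.8 km/h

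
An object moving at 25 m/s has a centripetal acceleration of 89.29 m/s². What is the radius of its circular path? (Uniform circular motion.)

r = v²/a_c = 25²/89.29 = 7.0 m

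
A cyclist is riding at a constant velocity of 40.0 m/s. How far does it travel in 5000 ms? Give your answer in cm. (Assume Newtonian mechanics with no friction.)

t = 5000 ms × 0.001 = 5.0 s
d = v × t = 40.0 × 5.0 = 200.0 m
d = 200.0 m / 0.01 = 20000 cm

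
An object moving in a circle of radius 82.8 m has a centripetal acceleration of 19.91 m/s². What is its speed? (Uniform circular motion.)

v = √(a_c × r) = √(19.91 × 82.8) = 40.6 m/s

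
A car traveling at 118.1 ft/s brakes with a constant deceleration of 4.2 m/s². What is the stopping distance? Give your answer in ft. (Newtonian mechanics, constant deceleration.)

v₀ = 118.1 ft/s × 0.3048 = 35.9969 m/s
d = v₀² / (2a) = 35.9969² / (2 × 4.2) = 1295.78 / 8.4 = 154.26 m
d = 154.26 m / 0.3048 = 506.1 ft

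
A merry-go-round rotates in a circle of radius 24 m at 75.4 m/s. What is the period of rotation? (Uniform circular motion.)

T = 2πr/v = 2π×24/75.4 = 2.0 s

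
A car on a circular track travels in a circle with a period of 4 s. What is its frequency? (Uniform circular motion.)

f = 1/T = 1/4 = 0.25 Hz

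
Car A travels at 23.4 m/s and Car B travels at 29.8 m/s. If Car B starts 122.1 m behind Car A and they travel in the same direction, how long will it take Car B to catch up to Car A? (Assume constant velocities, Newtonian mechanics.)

Relative speed: v_rel = 29.8 - 23.4 = 6.4 m/s
Time to catch: t = d₀/v_rel = 122.1/6.4 = 19.08 s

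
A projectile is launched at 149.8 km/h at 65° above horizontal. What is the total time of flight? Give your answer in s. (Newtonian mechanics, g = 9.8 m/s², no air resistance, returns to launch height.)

v₀ = 149.8 km/h × 0.2777777777777778 = 41.6111 m/s
T = 2 × v₀ × sin(θ) / g = 2 × 41.6111 × sin(65°) / 9.8 = 2 × 41.6111 × 0.906308 / 9.8 = 7.696 s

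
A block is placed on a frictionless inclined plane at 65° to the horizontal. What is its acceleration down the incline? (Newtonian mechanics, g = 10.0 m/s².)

a = g sin(θ) = 10.0 × sin(65°) = 10.0 × 0.9063 = 9.06 m/s²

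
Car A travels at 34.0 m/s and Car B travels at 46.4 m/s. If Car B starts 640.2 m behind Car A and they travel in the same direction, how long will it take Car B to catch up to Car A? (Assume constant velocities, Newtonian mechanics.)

Relative speed: v_rel = 46.4 - 34.0 = 12.4 m/s
Time to catch: t = d₀/v_rel = 640.2/12.4 = 51.63 s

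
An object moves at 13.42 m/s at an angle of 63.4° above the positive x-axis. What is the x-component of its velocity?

vₓ = v cos(θ) = 13.42 × cos(63.4°) = 6.01 m/s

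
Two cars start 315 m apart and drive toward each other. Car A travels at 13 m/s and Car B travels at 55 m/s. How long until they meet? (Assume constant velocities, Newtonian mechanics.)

Combined speed: v_combined = 13 + 55 = 68 m/s
Time to meet: t = d/v_combined = 315/68 = 4.63 s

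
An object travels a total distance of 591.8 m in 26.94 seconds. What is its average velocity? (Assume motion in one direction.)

v_avg = Δd / Δt = 591.8 / 26.94 = 21.97 m/s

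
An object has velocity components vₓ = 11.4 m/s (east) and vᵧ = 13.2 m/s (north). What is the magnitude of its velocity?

|v| = √(vₓ² + vᵧ²) = √(11.4² + 13.2²) = √(304.2) = 17.44 m/s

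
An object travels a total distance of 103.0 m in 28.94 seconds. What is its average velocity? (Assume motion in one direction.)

v_avg = Δd / Δt = 103.0 / 28.94 = 3.56 m/s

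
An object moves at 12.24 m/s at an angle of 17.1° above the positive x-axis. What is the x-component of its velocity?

vₓ = v cos(θ) = 12.24 × cos(17.1°) = 11.7 m/s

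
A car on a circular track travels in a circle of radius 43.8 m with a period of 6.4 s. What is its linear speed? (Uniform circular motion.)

v = 2πr/T = 2π×43.8/6.4 = 43.0 m/s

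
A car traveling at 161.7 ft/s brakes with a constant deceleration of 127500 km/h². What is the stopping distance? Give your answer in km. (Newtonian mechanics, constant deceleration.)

v₀ = 161.7 ft/s × 0.3048 = 49.2862 m/s
a = 127500 km/h² × 7.716049382716049e-05 = 9.83796 m/s²
d = v₀² / (2a) = 49.2862² / (2 × 9.83796) = 2429.13 / 19.6759 = 123.457 m
d = 123.457 m / 1000.0 = 0.1235 km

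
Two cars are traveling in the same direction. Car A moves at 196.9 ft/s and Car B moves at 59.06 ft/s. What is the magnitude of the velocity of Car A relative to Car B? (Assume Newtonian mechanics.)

v_rel = |v_A - v_B| = |196.9 - 59.06| = 137.84 ft/s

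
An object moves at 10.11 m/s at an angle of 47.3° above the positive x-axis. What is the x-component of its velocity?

vₓ = v cos(θ) = 10.11 × cos(47.3°) = 6.86 m/s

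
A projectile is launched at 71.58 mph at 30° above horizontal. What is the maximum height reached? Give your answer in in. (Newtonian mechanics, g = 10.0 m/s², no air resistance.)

v₀ = 71.58 mph × 0.44704 = 31.9991 m/s
H = v₀² × sin²(θ) / (2g) = 31.9991² × sin(30°)² / (2 × 10.0) = 1023.94 × 0.25 / 20.0 = 12.7993 m
H = 12.7993 m / 0.0254 = 503.9 in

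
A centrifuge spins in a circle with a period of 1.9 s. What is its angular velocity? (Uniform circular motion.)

ω = 2π/T = 2π/1.9 = 3.3069 rad/s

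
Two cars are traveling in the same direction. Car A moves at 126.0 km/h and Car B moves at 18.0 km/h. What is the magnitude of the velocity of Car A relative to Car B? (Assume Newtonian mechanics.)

v_rel = |v_A - v_B| = |126.0 - 18.0| = 108.0 km/h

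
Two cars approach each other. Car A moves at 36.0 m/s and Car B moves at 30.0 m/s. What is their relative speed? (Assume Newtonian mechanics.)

v_rel = v_A + v_B = 36.0 + 30.0 = 66.0 m/s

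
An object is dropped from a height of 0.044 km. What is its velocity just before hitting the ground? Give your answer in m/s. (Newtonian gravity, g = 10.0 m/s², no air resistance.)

h = 0.044 km × 1000.0 = 44.0 m
v = √(2gh) = √(2 × 10.0 × 44.0) = 29.66 m/s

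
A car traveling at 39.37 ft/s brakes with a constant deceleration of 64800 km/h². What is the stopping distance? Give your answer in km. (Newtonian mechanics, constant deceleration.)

v₀ = 39.37 ft/s × 0.3048 = 12.0 m/s
a = 64800 km/h² × 7.716049382716049e-05 = 5.0 m/s²
d = v₀² / (2a) = 12.0² / (2 × 5.0) = 144.0 / 10.0 = 14.4 m
d = 14.4 m / 1000.0 = 0.0144 km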